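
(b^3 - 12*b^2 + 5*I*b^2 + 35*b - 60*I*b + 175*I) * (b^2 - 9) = b^5 - 12*b^4 + 5*I*b^4 + 26*b^3 - 60*I*b^3 + 108*b^2 + 130*I*b^2 - 315*b + 540*I*b - 1575*I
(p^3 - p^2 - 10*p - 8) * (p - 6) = p^4 - 7*p^3 - 4*p^2 + 52*p + 48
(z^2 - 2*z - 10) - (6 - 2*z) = z^2 - 16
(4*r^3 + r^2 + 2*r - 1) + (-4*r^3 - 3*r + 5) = r^2 - r + 4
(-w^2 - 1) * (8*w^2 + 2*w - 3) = -8*w^4 - 2*w^3 - 5*w^2 - 2*w + 3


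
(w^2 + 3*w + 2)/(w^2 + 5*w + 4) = (w + 2)/(w + 4)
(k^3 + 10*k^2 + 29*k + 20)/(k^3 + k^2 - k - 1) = (k^2 + 9*k + 20)/(k^2 - 1)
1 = 1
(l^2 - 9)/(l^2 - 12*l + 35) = (l^2 - 9)/(l^2 - 12*l + 35)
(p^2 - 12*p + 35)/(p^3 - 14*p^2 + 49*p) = (p - 5)/(p*(p - 7))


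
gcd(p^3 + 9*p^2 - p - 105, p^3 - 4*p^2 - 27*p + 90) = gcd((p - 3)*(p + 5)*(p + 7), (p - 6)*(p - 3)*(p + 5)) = p^2 + 2*p - 15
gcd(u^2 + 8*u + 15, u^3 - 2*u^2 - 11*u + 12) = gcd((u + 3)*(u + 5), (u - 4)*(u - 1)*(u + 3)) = u + 3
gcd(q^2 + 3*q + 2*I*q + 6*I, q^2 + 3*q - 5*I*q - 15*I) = q + 3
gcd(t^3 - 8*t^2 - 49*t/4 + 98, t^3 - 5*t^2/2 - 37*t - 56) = t^2 - 9*t/2 - 28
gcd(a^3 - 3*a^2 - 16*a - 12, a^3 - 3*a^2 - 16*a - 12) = a^3 - 3*a^2 - 16*a - 12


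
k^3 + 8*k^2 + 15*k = k*(k + 3)*(k + 5)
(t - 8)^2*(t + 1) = t^3 - 15*t^2 + 48*t + 64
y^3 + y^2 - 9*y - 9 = (y - 3)*(y + 1)*(y + 3)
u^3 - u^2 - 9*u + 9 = (u - 3)*(u - 1)*(u + 3)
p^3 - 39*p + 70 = (p - 5)*(p - 2)*(p + 7)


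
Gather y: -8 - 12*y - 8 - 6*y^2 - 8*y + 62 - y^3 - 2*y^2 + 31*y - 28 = -y^3 - 8*y^2 + 11*y + 18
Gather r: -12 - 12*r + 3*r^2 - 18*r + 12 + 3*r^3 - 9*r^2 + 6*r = 3*r^3 - 6*r^2 - 24*r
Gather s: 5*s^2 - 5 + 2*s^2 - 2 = 7*s^2 - 7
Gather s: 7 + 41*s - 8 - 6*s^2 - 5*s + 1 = -6*s^2 + 36*s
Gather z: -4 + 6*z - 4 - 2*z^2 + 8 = -2*z^2 + 6*z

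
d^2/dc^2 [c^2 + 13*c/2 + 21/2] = 2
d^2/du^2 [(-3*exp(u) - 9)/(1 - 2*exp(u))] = (42*exp(u) + 21)*exp(u)/(8*exp(3*u) - 12*exp(2*u) + 6*exp(u) - 1)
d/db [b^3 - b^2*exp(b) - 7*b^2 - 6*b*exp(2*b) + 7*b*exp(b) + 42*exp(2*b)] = -b^2*exp(b) + 3*b^2 - 12*b*exp(2*b) + 5*b*exp(b) - 14*b + 78*exp(2*b) + 7*exp(b)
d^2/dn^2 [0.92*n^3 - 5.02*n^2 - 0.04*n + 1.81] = 5.52*n - 10.04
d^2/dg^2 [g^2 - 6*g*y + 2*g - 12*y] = 2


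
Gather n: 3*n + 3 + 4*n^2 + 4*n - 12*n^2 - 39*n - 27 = -8*n^2 - 32*n - 24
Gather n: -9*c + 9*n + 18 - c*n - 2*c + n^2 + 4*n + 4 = -11*c + n^2 + n*(13 - c) + 22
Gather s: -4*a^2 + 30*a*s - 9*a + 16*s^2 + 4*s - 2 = -4*a^2 - 9*a + 16*s^2 + s*(30*a + 4) - 2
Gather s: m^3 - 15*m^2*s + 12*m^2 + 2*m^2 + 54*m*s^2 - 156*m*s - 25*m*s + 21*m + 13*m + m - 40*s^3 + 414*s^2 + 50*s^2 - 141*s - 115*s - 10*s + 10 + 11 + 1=m^3 + 14*m^2 + 35*m - 40*s^3 + s^2*(54*m + 464) + s*(-15*m^2 - 181*m - 266) + 22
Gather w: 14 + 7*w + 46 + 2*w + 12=9*w + 72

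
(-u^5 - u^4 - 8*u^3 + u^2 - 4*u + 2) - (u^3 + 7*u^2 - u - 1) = -u^5 - u^4 - 9*u^3 - 6*u^2 - 3*u + 3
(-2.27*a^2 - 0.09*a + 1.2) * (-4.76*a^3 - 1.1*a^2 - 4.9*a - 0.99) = 10.8052*a^5 + 2.9254*a^4 + 5.51*a^3 + 1.3683*a^2 - 5.7909*a - 1.188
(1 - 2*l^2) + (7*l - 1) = -2*l^2 + 7*l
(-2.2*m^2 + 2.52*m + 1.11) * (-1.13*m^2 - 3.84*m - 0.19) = 2.486*m^4 + 5.6004*m^3 - 10.5131*m^2 - 4.7412*m - 0.2109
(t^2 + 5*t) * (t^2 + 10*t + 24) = t^4 + 15*t^3 + 74*t^2 + 120*t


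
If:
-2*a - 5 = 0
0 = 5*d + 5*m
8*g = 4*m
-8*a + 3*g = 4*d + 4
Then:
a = -5/2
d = 32/11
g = -16/11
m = -32/11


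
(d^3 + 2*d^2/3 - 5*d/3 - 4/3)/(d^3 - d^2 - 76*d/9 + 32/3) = 3*(d^2 + 2*d + 1)/(3*d^2 + d - 24)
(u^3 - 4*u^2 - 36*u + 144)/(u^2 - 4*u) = u - 36/u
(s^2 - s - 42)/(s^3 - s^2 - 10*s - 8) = (-s^2 + s + 42)/(-s^3 + s^2 + 10*s + 8)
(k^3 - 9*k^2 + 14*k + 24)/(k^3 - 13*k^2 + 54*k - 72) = (k + 1)/(k - 3)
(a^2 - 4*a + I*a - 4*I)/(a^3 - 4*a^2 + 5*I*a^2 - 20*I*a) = (a + I)/(a*(a + 5*I))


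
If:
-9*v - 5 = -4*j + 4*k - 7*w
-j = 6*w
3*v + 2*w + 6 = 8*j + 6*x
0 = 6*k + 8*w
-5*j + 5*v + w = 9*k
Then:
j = -225/493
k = -50/493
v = -645/986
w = 75/986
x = 2577/1972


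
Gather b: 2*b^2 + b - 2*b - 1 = 2*b^2 - b - 1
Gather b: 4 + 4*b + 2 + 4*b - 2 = 8*b + 4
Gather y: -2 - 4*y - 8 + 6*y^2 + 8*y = 6*y^2 + 4*y - 10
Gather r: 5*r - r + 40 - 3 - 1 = 4*r + 36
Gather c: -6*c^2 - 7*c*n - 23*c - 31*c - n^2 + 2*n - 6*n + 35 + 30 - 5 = -6*c^2 + c*(-7*n - 54) - n^2 - 4*n + 60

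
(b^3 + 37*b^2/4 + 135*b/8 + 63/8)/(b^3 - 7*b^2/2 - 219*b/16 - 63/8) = 2*(2*b^2 + 17*b + 21)/(4*b^2 - 17*b - 42)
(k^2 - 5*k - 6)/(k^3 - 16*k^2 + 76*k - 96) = (k + 1)/(k^2 - 10*k + 16)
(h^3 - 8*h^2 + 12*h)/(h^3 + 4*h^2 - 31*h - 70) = h*(h^2 - 8*h + 12)/(h^3 + 4*h^2 - 31*h - 70)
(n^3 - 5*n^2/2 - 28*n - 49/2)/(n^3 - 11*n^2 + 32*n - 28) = (2*n^2 + 9*n + 7)/(2*(n^2 - 4*n + 4))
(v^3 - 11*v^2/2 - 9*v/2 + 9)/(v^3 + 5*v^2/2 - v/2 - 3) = (v - 6)/(v + 2)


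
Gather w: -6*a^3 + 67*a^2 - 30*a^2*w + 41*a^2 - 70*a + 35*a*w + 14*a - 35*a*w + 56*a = -6*a^3 - 30*a^2*w + 108*a^2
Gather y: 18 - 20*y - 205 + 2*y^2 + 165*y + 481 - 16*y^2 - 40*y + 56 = -14*y^2 + 105*y + 350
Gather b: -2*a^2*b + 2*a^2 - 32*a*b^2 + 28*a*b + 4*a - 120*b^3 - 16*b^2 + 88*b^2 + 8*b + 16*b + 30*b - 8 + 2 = 2*a^2 + 4*a - 120*b^3 + b^2*(72 - 32*a) + b*(-2*a^2 + 28*a + 54) - 6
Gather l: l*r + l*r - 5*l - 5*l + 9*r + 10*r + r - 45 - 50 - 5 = l*(2*r - 10) + 20*r - 100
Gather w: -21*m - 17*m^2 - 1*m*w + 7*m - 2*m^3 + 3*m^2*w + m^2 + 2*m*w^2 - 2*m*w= -2*m^3 - 16*m^2 + 2*m*w^2 - 14*m + w*(3*m^2 - 3*m)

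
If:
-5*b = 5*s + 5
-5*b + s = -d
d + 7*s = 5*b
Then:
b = -1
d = -5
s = 0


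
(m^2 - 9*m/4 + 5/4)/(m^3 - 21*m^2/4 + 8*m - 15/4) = 1/(m - 3)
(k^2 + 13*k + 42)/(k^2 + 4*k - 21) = (k + 6)/(k - 3)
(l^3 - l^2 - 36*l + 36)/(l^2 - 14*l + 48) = (l^2 + 5*l - 6)/(l - 8)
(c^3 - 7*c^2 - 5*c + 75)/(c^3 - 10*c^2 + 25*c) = (c + 3)/c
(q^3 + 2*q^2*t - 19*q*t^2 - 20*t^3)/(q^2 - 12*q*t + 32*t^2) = (q^2 + 6*q*t + 5*t^2)/(q - 8*t)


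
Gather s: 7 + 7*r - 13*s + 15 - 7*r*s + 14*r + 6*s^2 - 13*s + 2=21*r + 6*s^2 + s*(-7*r - 26) + 24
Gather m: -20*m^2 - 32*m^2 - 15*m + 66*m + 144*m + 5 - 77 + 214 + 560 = -52*m^2 + 195*m + 702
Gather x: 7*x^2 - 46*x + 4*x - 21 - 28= 7*x^2 - 42*x - 49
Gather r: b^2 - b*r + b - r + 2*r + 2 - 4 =b^2 + b + r*(1 - b) - 2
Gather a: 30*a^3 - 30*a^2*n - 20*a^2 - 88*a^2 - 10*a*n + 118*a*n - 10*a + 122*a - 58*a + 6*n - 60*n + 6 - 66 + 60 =30*a^3 + a^2*(-30*n - 108) + a*(108*n + 54) - 54*n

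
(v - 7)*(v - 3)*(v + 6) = v^3 - 4*v^2 - 39*v + 126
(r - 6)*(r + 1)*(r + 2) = r^3 - 3*r^2 - 16*r - 12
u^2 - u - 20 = (u - 5)*(u + 4)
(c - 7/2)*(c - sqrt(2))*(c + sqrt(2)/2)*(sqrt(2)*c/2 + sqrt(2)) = sqrt(2)*c^4/2 - 3*sqrt(2)*c^3/4 - c^3/2 - 4*sqrt(2)*c^2 + 3*c^2/4 + 3*sqrt(2)*c/4 + 7*c/2 + 7*sqrt(2)/2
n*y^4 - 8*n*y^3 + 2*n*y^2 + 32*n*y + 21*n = (y - 7)*(y - 3)*(y + 1)*(n*y + n)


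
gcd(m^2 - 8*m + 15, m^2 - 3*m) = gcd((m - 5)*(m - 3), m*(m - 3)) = m - 3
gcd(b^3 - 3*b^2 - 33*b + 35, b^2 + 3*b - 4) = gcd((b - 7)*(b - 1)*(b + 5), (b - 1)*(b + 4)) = b - 1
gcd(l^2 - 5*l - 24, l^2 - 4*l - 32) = l - 8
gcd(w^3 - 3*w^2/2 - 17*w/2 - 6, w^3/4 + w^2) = 1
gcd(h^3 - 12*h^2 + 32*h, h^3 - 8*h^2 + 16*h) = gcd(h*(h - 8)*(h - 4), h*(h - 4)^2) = h^2 - 4*h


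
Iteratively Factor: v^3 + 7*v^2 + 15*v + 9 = (v + 1)*(v^2 + 6*v + 9) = (v + 1)*(v + 3)*(v + 3)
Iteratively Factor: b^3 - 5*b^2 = (b)*(b^2 - 5*b) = b^2*(b - 5)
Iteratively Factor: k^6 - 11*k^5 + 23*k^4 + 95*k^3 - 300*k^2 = (k + 3)*(k^5 - 14*k^4 + 65*k^3 - 100*k^2) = k*(k + 3)*(k^4 - 14*k^3 + 65*k^2 - 100*k) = k*(k - 5)*(k + 3)*(k^3 - 9*k^2 + 20*k) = k^2*(k - 5)*(k + 3)*(k^2 - 9*k + 20) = k^2*(k - 5)^2*(k + 3)*(k - 4)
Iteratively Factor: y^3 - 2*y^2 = (y)*(y^2 - 2*y) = y^2*(y - 2)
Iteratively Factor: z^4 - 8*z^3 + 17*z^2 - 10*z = (z - 5)*(z^3 - 3*z^2 + 2*z) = (z - 5)*(z - 2)*(z^2 - z) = z*(z - 5)*(z - 2)*(z - 1)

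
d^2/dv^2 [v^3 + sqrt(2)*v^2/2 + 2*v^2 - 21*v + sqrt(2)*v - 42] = 6*v + sqrt(2) + 4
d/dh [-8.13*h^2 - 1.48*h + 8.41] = -16.26*h - 1.48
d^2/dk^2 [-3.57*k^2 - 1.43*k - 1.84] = -7.14000000000000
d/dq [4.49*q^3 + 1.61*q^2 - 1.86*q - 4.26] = 13.47*q^2 + 3.22*q - 1.86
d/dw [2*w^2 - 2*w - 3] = 4*w - 2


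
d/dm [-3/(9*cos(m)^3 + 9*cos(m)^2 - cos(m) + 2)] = 3*(-27*cos(m)^2 - 18*cos(m) + 1)*sin(m)/(9*cos(m)^3 + 9*cos(m)^2 - cos(m) + 2)^2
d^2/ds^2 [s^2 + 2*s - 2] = 2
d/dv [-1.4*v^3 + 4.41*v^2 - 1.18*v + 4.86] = -4.2*v^2 + 8.82*v - 1.18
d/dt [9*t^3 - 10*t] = 27*t^2 - 10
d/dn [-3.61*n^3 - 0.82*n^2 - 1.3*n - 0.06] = -10.83*n^2 - 1.64*n - 1.3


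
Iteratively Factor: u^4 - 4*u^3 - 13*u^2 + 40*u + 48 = (u + 3)*(u^3 - 7*u^2 + 8*u + 16) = (u - 4)*(u + 3)*(u^2 - 3*u - 4) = (u - 4)^2*(u + 3)*(u + 1)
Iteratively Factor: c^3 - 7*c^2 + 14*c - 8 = (c - 4)*(c^2 - 3*c + 2) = (c - 4)*(c - 2)*(c - 1)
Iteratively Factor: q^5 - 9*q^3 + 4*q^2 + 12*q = (q - 2)*(q^4 + 2*q^3 - 5*q^2 - 6*q) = (q - 2)^2*(q^3 + 4*q^2 + 3*q) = q*(q - 2)^2*(q^2 + 4*q + 3) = q*(q - 2)^2*(q + 3)*(q + 1)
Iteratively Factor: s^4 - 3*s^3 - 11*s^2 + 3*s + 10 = (s + 2)*(s^3 - 5*s^2 - s + 5) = (s - 5)*(s + 2)*(s^2 - 1) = (s - 5)*(s - 1)*(s + 2)*(s + 1)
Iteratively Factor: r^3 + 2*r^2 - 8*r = (r)*(r^2 + 2*r - 8) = r*(r - 2)*(r + 4)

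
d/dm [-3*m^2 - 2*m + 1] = -6*m - 2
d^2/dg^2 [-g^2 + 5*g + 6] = -2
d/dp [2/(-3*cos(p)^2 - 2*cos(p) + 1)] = -4*(3*cos(p) + 1)*sin(p)/(3*cos(p)^2 + 2*cos(p) - 1)^2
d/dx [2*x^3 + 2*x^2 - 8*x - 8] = 6*x^2 + 4*x - 8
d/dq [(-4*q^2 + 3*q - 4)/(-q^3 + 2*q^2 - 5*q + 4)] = 2*(-2*q^4 + 3*q^3 + q^2 - 8*q - 4)/(q^6 - 4*q^5 + 14*q^4 - 28*q^3 + 41*q^2 - 40*q + 16)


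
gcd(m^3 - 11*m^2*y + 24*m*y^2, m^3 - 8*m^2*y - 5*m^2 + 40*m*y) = -m^2 + 8*m*y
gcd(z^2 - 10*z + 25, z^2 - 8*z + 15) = z - 5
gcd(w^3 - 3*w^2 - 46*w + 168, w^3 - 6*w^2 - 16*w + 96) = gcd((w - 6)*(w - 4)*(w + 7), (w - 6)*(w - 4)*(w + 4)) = w^2 - 10*w + 24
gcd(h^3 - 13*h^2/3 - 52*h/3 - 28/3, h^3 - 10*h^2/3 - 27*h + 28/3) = h - 7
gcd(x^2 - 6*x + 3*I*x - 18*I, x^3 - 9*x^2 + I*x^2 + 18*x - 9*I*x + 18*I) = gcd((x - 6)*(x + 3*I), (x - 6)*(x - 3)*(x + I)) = x - 6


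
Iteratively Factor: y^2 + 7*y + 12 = (y + 4)*(y + 3)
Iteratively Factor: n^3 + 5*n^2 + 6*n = (n)*(n^2 + 5*n + 6) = n*(n + 2)*(n + 3)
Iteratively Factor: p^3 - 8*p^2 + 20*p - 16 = (p - 4)*(p^2 - 4*p + 4) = (p - 4)*(p - 2)*(p - 2)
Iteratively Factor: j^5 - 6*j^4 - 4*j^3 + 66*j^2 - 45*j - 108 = (j + 3)*(j^4 - 9*j^3 + 23*j^2 - 3*j - 36) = (j - 3)*(j + 3)*(j^3 - 6*j^2 + 5*j + 12) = (j - 4)*(j - 3)*(j + 3)*(j^2 - 2*j - 3) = (j - 4)*(j - 3)^2*(j + 3)*(j + 1)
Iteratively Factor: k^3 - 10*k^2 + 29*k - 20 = (k - 5)*(k^2 - 5*k + 4) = (k - 5)*(k - 1)*(k - 4)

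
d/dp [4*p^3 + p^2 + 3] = 2*p*(6*p + 1)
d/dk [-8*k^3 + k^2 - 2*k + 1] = -24*k^2 + 2*k - 2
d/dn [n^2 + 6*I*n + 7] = 2*n + 6*I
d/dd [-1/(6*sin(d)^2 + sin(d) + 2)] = (12*sin(d) + 1)*cos(d)/(6*sin(d)^2 + sin(d) + 2)^2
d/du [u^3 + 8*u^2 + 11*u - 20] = 3*u^2 + 16*u + 11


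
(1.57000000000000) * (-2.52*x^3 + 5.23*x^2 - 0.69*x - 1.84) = -3.9564*x^3 + 8.2111*x^2 - 1.0833*x - 2.8888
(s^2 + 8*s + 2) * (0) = 0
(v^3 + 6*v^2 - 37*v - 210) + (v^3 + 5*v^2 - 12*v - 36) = 2*v^3 + 11*v^2 - 49*v - 246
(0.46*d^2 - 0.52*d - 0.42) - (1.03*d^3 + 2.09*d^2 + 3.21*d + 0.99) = -1.03*d^3 - 1.63*d^2 - 3.73*d - 1.41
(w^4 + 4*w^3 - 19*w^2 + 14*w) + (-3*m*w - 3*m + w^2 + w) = -3*m*w - 3*m + w^4 + 4*w^3 - 18*w^2 + 15*w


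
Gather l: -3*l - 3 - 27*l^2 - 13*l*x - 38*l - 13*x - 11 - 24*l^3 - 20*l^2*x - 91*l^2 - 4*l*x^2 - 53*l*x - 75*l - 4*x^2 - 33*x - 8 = -24*l^3 + l^2*(-20*x - 118) + l*(-4*x^2 - 66*x - 116) - 4*x^2 - 46*x - 22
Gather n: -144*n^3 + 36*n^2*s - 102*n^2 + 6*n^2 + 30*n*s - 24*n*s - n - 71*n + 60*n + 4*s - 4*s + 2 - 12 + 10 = -144*n^3 + n^2*(36*s - 96) + n*(6*s - 12)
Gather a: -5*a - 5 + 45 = 40 - 5*a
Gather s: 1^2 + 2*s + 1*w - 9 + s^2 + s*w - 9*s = s^2 + s*(w - 7) + w - 8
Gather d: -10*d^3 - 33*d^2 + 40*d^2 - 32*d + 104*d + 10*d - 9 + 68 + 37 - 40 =-10*d^3 + 7*d^2 + 82*d + 56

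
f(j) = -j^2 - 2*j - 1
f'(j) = -2*j - 2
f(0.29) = -1.66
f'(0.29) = -2.58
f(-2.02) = -1.04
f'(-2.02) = 2.04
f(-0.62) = -0.14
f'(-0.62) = -0.76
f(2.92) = -15.37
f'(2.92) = -7.84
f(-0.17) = -0.69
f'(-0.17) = -1.66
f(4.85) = -34.22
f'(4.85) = -11.70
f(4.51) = -30.36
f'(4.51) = -11.02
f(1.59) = -6.71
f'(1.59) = -5.18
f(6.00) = -49.00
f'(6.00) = -14.00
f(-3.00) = -4.00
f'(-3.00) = 4.00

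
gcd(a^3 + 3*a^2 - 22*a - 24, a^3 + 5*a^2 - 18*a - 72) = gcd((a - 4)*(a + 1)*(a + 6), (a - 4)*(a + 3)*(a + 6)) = a^2 + 2*a - 24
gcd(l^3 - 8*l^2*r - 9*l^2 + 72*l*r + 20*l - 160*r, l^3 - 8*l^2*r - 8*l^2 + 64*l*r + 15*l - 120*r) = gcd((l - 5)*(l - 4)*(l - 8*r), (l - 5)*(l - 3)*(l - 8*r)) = -l^2 + 8*l*r + 5*l - 40*r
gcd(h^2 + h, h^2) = h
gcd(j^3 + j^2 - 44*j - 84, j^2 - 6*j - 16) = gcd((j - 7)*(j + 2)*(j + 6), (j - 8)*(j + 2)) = j + 2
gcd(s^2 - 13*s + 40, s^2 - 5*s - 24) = s - 8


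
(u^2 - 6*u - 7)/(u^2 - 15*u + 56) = (u + 1)/(u - 8)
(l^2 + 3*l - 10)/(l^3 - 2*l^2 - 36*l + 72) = (l + 5)/(l^2 - 36)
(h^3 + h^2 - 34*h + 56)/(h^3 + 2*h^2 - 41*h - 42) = (h^2 - 6*h + 8)/(h^2 - 5*h - 6)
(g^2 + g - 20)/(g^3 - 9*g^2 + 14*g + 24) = (g + 5)/(g^2 - 5*g - 6)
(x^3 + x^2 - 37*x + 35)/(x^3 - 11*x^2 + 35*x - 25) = (x + 7)/(x - 5)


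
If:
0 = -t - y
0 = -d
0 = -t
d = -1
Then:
No Solution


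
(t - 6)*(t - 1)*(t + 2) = t^3 - 5*t^2 - 8*t + 12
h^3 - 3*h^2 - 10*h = h*(h - 5)*(h + 2)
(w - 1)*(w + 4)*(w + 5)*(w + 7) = w^4 + 15*w^3 + 67*w^2 + 57*w - 140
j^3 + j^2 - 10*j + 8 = (j - 2)*(j - 1)*(j + 4)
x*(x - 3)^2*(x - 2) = x^4 - 8*x^3 + 21*x^2 - 18*x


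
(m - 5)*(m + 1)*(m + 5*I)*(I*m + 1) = I*m^4 - 4*m^3 - 4*I*m^3 + 16*m^2 + 20*m - 20*I*m - 25*I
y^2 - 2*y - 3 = (y - 3)*(y + 1)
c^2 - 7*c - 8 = (c - 8)*(c + 1)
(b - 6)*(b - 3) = b^2 - 9*b + 18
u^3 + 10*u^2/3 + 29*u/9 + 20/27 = (u + 1/3)*(u + 4/3)*(u + 5/3)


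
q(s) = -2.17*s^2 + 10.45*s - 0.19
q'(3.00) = -2.57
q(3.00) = 11.63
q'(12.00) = -41.63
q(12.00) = -187.27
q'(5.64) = -14.03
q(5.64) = -10.28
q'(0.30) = 9.15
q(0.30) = 2.75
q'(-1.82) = 18.35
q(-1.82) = -26.40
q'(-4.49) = 29.94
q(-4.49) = -90.86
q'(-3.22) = 24.42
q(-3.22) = -56.34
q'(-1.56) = 17.22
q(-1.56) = -21.77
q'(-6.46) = 38.49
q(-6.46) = -158.25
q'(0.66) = 7.59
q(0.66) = 5.76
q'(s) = 10.45 - 4.34*s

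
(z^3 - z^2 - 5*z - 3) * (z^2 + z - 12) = z^5 - 18*z^3 + 4*z^2 + 57*z + 36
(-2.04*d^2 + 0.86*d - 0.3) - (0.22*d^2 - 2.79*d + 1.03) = -2.26*d^2 + 3.65*d - 1.33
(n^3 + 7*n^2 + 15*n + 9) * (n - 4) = n^4 + 3*n^3 - 13*n^2 - 51*n - 36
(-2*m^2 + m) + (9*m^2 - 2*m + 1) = 7*m^2 - m + 1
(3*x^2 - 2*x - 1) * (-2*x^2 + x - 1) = -6*x^4 + 7*x^3 - 3*x^2 + x + 1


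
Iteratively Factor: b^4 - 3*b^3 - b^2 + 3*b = (b - 1)*(b^3 - 2*b^2 - 3*b) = (b - 1)*(b + 1)*(b^2 - 3*b) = (b - 3)*(b - 1)*(b + 1)*(b)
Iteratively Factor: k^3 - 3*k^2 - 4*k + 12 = (k - 2)*(k^2 - k - 6) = (k - 2)*(k + 2)*(k - 3)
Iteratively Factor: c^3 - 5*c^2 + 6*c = (c - 3)*(c^2 - 2*c) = (c - 3)*(c - 2)*(c)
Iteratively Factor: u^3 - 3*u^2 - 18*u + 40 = (u + 4)*(u^2 - 7*u + 10) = (u - 2)*(u + 4)*(u - 5)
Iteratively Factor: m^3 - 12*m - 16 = (m + 2)*(m^2 - 2*m - 8) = (m + 2)^2*(m - 4)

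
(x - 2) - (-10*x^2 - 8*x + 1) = 10*x^2 + 9*x - 3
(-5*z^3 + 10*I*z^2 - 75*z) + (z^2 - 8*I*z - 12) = -5*z^3 + z^2 + 10*I*z^2 - 75*z - 8*I*z - 12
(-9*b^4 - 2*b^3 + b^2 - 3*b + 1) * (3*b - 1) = -27*b^5 + 3*b^4 + 5*b^3 - 10*b^2 + 6*b - 1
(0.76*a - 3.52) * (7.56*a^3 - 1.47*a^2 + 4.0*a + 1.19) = 5.7456*a^4 - 27.7284*a^3 + 8.2144*a^2 - 13.1756*a - 4.1888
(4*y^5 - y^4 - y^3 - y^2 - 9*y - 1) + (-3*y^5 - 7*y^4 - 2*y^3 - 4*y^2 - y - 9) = y^5 - 8*y^4 - 3*y^3 - 5*y^2 - 10*y - 10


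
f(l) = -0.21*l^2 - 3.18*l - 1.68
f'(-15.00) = 3.12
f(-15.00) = -1.23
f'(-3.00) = -1.92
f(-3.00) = 5.97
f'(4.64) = -5.13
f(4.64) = -20.96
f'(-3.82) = -1.58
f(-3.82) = 7.40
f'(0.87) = -3.55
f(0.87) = -4.61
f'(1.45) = -3.79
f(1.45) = -6.73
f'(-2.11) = -2.29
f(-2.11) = 4.09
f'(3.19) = -4.52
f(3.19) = -13.96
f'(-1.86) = -2.40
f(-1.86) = 3.51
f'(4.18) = -4.94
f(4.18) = -18.64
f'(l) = -0.42*l - 3.18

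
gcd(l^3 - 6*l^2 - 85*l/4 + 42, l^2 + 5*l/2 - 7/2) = l + 7/2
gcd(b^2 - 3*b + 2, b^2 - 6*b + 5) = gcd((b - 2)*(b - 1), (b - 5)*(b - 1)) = b - 1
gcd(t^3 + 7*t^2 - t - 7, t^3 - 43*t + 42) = t^2 + 6*t - 7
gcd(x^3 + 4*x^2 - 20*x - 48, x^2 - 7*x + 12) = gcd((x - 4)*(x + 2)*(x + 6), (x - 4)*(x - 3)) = x - 4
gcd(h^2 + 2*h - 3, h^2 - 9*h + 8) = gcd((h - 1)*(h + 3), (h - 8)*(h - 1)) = h - 1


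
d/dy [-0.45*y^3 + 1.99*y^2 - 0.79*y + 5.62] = -1.35*y^2 + 3.98*y - 0.79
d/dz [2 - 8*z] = -8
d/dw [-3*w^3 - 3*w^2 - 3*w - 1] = -9*w^2 - 6*w - 3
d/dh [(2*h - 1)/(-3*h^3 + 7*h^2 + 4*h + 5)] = (12*h^3 - 23*h^2 + 14*h + 14)/(9*h^6 - 42*h^5 + 25*h^4 + 26*h^3 + 86*h^2 + 40*h + 25)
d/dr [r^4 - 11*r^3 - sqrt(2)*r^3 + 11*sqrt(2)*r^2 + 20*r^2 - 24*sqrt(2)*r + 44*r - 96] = 4*r^3 - 33*r^2 - 3*sqrt(2)*r^2 + 22*sqrt(2)*r + 40*r - 24*sqrt(2) + 44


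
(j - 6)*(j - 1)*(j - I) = j^3 - 7*j^2 - I*j^2 + 6*j + 7*I*j - 6*I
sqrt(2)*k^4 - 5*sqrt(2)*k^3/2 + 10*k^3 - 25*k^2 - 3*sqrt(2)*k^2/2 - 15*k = k*(k - 3)*(k + 5*sqrt(2))*(sqrt(2)*k + sqrt(2)/2)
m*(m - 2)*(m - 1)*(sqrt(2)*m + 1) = sqrt(2)*m^4 - 3*sqrt(2)*m^3 + m^3 - 3*m^2 + 2*sqrt(2)*m^2 + 2*m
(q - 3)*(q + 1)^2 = q^3 - q^2 - 5*q - 3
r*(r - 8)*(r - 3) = r^3 - 11*r^2 + 24*r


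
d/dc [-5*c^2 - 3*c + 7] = -10*c - 3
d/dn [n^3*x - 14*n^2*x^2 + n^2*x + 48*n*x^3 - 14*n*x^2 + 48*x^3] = x*(3*n^2 - 28*n*x + 2*n + 48*x^2 - 14*x)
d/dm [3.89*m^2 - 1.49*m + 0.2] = 7.78*m - 1.49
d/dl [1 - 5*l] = -5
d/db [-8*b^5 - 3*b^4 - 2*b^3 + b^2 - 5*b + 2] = -40*b^4 - 12*b^3 - 6*b^2 + 2*b - 5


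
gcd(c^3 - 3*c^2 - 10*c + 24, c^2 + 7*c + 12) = c + 3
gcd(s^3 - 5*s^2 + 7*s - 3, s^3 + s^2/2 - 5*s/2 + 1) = s - 1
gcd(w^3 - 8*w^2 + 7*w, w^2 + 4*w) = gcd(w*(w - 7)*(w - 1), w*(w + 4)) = w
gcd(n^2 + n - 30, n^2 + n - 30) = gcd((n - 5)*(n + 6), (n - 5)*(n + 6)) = n^2 + n - 30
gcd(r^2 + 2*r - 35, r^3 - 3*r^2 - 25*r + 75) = r - 5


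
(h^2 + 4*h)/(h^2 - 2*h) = (h + 4)/(h - 2)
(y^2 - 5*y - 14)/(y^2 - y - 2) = (-y^2 + 5*y + 14)/(-y^2 + y + 2)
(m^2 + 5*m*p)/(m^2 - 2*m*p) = (m + 5*p)/(m - 2*p)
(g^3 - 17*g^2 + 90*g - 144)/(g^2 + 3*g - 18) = (g^2 - 14*g + 48)/(g + 6)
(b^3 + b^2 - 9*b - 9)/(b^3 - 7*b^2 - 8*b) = (b^2 - 9)/(b*(b - 8))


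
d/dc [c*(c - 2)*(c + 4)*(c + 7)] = 4*c^3 + 27*c^2 + 12*c - 56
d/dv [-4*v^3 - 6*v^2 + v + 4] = -12*v^2 - 12*v + 1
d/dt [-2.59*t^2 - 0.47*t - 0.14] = -5.18*t - 0.47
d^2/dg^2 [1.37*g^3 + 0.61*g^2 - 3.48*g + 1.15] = 8.22*g + 1.22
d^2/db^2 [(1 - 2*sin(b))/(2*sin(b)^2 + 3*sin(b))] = (8*sin(b)^2 - 28*sin(b) - 34 + 15/sin(b) + 36/sin(b)^2 + 18/sin(b)^3)/(2*sin(b) + 3)^3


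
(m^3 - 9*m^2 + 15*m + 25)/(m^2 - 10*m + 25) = m + 1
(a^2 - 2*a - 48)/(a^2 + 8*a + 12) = (a - 8)/(a + 2)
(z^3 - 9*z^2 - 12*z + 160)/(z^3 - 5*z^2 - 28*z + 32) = (z - 5)/(z - 1)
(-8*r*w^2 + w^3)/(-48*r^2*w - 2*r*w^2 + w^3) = w/(6*r + w)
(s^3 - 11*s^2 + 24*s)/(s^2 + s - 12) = s*(s - 8)/(s + 4)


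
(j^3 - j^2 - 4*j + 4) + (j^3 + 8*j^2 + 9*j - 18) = 2*j^3 + 7*j^2 + 5*j - 14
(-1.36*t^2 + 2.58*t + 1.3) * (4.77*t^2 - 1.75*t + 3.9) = -6.4872*t^4 + 14.6866*t^3 - 3.618*t^2 + 7.787*t + 5.07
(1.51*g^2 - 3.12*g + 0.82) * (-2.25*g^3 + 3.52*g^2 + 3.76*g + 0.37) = -3.3975*g^5 + 12.3352*g^4 - 7.1498*g^3 - 8.2861*g^2 + 1.9288*g + 0.3034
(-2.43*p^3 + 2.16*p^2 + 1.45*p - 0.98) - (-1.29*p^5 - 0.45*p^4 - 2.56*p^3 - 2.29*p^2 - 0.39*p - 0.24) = 1.29*p^5 + 0.45*p^4 + 0.13*p^3 + 4.45*p^2 + 1.84*p - 0.74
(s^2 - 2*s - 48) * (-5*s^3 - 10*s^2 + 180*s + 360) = -5*s^5 + 440*s^3 + 480*s^2 - 9360*s - 17280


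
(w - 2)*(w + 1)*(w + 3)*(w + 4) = w^4 + 6*w^3 + 3*w^2 - 26*w - 24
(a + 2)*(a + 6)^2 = a^3 + 14*a^2 + 60*a + 72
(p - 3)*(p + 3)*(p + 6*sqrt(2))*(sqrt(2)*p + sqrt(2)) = sqrt(2)*p^4 + sqrt(2)*p^3 + 12*p^3 - 9*sqrt(2)*p^2 + 12*p^2 - 108*p - 9*sqrt(2)*p - 108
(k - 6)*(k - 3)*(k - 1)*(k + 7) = k^4 - 3*k^3 - 43*k^2 + 171*k - 126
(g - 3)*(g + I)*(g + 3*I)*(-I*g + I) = -I*g^4 + 4*g^3 + 4*I*g^3 - 16*g^2 + 12*g - 12*I*g + 9*I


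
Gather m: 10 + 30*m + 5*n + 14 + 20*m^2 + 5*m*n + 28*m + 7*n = 20*m^2 + m*(5*n + 58) + 12*n + 24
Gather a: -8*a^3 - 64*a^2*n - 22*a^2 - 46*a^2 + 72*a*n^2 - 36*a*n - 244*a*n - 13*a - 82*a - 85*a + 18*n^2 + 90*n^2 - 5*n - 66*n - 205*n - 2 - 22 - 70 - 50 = -8*a^3 + a^2*(-64*n - 68) + a*(72*n^2 - 280*n - 180) + 108*n^2 - 276*n - 144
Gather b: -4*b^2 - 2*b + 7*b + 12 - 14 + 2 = -4*b^2 + 5*b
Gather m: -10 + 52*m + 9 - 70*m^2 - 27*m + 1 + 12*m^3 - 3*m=12*m^3 - 70*m^2 + 22*m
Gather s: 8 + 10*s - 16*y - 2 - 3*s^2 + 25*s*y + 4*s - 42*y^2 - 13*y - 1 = -3*s^2 + s*(25*y + 14) - 42*y^2 - 29*y + 5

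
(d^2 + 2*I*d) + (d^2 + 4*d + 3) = 2*d^2 + 4*d + 2*I*d + 3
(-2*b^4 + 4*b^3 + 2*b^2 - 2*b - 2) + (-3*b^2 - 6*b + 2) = -2*b^4 + 4*b^3 - b^2 - 8*b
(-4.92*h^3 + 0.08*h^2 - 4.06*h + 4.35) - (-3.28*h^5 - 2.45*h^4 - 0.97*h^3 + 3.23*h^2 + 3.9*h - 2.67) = 3.28*h^5 + 2.45*h^4 - 3.95*h^3 - 3.15*h^2 - 7.96*h + 7.02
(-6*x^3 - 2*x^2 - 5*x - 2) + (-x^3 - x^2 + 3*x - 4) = -7*x^3 - 3*x^2 - 2*x - 6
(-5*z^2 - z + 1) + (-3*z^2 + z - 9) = -8*z^2 - 8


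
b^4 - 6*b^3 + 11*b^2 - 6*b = b*(b - 3)*(b - 2)*(b - 1)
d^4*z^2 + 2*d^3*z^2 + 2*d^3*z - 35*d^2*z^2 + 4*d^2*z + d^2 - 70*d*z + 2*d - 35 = (d - 5)*(d + 7)*(d*z + 1)^2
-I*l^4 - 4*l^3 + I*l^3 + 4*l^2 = l^2*(l - 4*I)*(-I*l + I)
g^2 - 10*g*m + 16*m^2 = (g - 8*m)*(g - 2*m)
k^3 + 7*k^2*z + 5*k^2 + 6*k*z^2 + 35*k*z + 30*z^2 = (k + 5)*(k + z)*(k + 6*z)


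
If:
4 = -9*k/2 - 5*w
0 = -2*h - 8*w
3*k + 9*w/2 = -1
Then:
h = -40/7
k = -52/21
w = 10/7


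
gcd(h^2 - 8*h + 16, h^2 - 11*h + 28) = h - 4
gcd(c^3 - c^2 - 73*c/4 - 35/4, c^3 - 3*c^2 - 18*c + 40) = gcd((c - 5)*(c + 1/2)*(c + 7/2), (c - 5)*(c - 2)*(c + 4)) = c - 5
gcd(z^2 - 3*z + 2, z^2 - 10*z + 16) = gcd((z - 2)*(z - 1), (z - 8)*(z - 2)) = z - 2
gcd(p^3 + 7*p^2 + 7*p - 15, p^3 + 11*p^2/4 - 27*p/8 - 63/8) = p + 3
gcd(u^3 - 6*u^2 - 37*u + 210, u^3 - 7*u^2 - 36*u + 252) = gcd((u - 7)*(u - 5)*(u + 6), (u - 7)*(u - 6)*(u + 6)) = u^2 - u - 42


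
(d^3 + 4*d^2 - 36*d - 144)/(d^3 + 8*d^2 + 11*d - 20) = (d^2 - 36)/(d^2 + 4*d - 5)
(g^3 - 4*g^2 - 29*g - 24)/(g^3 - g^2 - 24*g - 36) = (g^2 - 7*g - 8)/(g^2 - 4*g - 12)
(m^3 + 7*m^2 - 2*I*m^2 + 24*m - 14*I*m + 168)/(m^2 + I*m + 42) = (m^2 + m*(7 + 4*I) + 28*I)/(m + 7*I)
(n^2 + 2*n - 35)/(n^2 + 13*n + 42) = (n - 5)/(n + 6)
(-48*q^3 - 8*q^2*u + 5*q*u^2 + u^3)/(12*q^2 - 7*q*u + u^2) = (-16*q^2 - 8*q*u - u^2)/(4*q - u)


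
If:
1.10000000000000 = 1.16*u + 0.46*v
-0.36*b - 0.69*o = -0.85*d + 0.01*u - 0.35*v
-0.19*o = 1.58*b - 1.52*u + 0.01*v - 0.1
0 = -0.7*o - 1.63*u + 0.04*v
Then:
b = 1.24109091475962 - 0.505735174908025*v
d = 0.165345542843938*v - 1.2556857487648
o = 0.980541871921182*v - 2.20812807881773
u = 0.948275862068966 - 0.396551724137931*v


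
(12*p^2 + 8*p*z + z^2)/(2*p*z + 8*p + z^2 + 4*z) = (6*p + z)/(z + 4)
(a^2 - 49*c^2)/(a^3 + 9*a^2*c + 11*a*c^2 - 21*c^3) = (a - 7*c)/(a^2 + 2*a*c - 3*c^2)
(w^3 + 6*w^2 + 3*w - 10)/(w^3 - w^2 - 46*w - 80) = (w - 1)/(w - 8)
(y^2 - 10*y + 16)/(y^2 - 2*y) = (y - 8)/y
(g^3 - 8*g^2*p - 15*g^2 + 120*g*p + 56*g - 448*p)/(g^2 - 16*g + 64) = (g^2 - 8*g*p - 7*g + 56*p)/(g - 8)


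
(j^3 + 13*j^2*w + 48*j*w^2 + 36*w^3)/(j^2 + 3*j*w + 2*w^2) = (j^2 + 12*j*w + 36*w^2)/(j + 2*w)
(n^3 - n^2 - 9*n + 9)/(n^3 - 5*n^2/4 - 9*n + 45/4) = 4*(n - 1)/(4*n - 5)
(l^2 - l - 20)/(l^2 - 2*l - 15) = (l + 4)/(l + 3)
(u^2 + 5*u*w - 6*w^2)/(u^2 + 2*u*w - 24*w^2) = (u - w)/(u - 4*w)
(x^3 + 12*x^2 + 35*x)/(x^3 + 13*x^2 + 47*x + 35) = x/(x + 1)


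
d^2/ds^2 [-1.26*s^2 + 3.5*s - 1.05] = -2.52000000000000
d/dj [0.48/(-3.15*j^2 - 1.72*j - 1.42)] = (3.024*j + 0.8256)/(3.15*j^2 + 1.72*j + 1.42)^2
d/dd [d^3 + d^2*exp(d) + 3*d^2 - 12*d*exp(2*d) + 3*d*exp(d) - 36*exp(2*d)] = d^2*exp(d) + 3*d^2 - 24*d*exp(2*d) + 5*d*exp(d) + 6*d - 84*exp(2*d) + 3*exp(d)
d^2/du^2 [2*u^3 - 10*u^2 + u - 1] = 12*u - 20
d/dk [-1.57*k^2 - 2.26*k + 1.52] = -3.14*k - 2.26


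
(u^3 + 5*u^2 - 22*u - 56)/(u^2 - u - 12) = (u^2 + 9*u + 14)/(u + 3)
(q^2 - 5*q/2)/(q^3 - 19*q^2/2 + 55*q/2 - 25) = q/(q^2 - 7*q + 10)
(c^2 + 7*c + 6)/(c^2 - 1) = (c + 6)/(c - 1)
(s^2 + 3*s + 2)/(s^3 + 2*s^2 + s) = (s + 2)/(s*(s + 1))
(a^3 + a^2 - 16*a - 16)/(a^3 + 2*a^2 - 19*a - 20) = (a + 4)/(a + 5)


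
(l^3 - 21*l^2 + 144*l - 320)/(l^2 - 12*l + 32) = (l^2 - 13*l + 40)/(l - 4)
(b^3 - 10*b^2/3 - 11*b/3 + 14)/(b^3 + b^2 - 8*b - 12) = (b - 7/3)/(b + 2)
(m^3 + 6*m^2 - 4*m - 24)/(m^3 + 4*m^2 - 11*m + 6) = (m^2 - 4)/(m^2 - 2*m + 1)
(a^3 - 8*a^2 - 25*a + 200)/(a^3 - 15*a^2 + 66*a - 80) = (a + 5)/(a - 2)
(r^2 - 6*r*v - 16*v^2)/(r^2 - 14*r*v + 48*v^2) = (r + 2*v)/(r - 6*v)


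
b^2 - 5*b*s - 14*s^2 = (b - 7*s)*(b + 2*s)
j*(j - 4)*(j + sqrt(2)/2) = j^3 - 4*j^2 + sqrt(2)*j^2/2 - 2*sqrt(2)*j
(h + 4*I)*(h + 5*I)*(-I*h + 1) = -I*h^3 + 10*h^2 + 29*I*h - 20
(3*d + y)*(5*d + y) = 15*d^2 + 8*d*y + y^2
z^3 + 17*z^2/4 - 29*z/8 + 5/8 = (z - 1/2)*(z - 1/4)*(z + 5)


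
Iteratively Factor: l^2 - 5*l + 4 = (l - 4)*(l - 1)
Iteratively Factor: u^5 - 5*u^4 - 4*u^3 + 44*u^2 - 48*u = (u + 3)*(u^4 - 8*u^3 + 20*u^2 - 16*u) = (u - 2)*(u + 3)*(u^3 - 6*u^2 + 8*u) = (u - 2)^2*(u + 3)*(u^2 - 4*u) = (u - 4)*(u - 2)^2*(u + 3)*(u)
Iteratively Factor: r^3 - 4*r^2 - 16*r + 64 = (r - 4)*(r^2 - 16) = (r - 4)^2*(r + 4)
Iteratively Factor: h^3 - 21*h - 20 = (h + 1)*(h^2 - h - 20) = (h + 1)*(h + 4)*(h - 5)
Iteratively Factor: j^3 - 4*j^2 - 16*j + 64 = (j - 4)*(j^2 - 16) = (j - 4)^2*(j + 4)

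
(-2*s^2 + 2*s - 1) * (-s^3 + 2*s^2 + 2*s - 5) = 2*s^5 - 6*s^4 + s^3 + 12*s^2 - 12*s + 5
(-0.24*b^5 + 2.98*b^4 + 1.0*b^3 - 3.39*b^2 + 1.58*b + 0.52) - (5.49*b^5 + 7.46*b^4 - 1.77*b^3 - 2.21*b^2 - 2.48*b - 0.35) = -5.73*b^5 - 4.48*b^4 + 2.77*b^3 - 1.18*b^2 + 4.06*b + 0.87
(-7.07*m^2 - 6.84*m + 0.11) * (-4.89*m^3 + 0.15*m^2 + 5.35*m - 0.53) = 34.5723*m^5 + 32.3871*m^4 - 39.3884*m^3 - 32.8304*m^2 + 4.2137*m - 0.0583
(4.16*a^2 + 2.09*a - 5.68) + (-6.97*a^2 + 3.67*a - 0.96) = -2.81*a^2 + 5.76*a - 6.64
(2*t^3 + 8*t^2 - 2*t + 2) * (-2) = -4*t^3 - 16*t^2 + 4*t - 4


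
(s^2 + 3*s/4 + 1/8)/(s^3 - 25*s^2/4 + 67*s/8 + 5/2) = (2*s + 1)/(2*s^2 - 13*s + 20)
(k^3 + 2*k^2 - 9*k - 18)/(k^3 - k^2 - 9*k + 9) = (k + 2)/(k - 1)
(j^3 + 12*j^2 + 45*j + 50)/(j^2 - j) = (j^3 + 12*j^2 + 45*j + 50)/(j*(j - 1))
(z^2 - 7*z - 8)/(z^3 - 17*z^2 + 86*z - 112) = (z + 1)/(z^2 - 9*z + 14)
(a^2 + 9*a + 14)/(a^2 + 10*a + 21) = (a + 2)/(a + 3)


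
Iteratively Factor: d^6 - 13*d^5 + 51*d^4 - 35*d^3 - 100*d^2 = (d - 5)*(d^5 - 8*d^4 + 11*d^3 + 20*d^2) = d*(d - 5)*(d^4 - 8*d^3 + 11*d^2 + 20*d) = d^2*(d - 5)*(d^3 - 8*d^2 + 11*d + 20) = d^2*(d - 5)*(d + 1)*(d^2 - 9*d + 20) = d^2*(d - 5)^2*(d + 1)*(d - 4)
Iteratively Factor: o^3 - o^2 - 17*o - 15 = (o + 1)*(o^2 - 2*o - 15) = (o - 5)*(o + 1)*(o + 3)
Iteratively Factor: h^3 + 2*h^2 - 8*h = (h + 4)*(h^2 - 2*h) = h*(h + 4)*(h - 2)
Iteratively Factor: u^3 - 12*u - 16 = (u - 4)*(u^2 + 4*u + 4) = (u - 4)*(u + 2)*(u + 2)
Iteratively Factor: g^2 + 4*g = (g)*(g + 4)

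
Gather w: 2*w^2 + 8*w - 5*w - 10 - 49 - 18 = 2*w^2 + 3*w - 77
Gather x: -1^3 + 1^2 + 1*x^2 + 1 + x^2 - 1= 2*x^2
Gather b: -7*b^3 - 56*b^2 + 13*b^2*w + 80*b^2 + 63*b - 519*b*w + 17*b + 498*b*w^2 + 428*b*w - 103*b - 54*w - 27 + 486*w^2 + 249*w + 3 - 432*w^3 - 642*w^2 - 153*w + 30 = -7*b^3 + b^2*(13*w + 24) + b*(498*w^2 - 91*w - 23) - 432*w^3 - 156*w^2 + 42*w + 6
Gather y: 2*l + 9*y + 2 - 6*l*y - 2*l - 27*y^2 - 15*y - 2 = -27*y^2 + y*(-6*l - 6)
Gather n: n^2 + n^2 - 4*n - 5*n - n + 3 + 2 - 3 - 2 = 2*n^2 - 10*n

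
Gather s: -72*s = -72*s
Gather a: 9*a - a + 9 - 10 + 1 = 8*a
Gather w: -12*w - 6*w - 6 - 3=-18*w - 9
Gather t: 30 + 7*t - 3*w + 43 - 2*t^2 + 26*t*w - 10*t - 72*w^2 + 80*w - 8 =-2*t^2 + t*(26*w - 3) - 72*w^2 + 77*w + 65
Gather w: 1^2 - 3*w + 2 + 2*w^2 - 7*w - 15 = 2*w^2 - 10*w - 12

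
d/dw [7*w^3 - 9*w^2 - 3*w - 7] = 21*w^2 - 18*w - 3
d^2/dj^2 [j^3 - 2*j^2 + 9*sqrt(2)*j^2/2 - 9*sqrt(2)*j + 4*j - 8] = 6*j - 4 + 9*sqrt(2)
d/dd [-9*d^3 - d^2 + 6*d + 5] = -27*d^2 - 2*d + 6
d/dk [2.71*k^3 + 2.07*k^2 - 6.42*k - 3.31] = 8.13*k^2 + 4.14*k - 6.42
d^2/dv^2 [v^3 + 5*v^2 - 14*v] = 6*v + 10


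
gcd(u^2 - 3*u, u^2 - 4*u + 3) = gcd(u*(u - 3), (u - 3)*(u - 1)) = u - 3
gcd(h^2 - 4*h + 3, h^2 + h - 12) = h - 3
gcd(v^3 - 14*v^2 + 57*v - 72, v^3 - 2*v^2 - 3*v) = v - 3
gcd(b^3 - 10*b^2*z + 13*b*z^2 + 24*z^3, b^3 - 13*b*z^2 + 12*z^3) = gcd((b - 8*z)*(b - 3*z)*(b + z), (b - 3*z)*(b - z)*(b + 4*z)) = -b + 3*z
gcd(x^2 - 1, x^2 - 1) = x^2 - 1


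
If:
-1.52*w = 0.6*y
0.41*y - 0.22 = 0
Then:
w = -0.21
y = 0.54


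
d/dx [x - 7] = 1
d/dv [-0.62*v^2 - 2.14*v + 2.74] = -1.24*v - 2.14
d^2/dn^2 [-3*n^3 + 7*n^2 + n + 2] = 14 - 18*n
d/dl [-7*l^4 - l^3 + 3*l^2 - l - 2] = -28*l^3 - 3*l^2 + 6*l - 1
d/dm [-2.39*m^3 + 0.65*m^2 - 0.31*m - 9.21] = -7.17*m^2 + 1.3*m - 0.31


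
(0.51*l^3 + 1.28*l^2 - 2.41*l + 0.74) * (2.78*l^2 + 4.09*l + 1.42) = 1.4178*l^5 + 5.6443*l^4 - 0.7404*l^3 - 5.9821*l^2 - 0.3956*l + 1.0508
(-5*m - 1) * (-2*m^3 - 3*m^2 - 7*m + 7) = 10*m^4 + 17*m^3 + 38*m^2 - 28*m - 7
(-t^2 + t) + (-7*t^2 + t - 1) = -8*t^2 + 2*t - 1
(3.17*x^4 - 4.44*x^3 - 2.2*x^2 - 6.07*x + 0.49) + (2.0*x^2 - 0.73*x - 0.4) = 3.17*x^4 - 4.44*x^3 - 0.2*x^2 - 6.8*x + 0.09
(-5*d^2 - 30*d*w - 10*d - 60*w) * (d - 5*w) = -5*d^3 - 5*d^2*w - 10*d^2 + 150*d*w^2 - 10*d*w + 300*w^2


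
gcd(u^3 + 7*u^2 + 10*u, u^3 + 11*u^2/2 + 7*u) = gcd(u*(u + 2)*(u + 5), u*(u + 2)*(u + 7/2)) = u^2 + 2*u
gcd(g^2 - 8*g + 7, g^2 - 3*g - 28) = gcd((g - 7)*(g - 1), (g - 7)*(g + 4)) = g - 7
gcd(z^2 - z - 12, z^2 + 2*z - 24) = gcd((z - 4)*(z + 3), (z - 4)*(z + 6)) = z - 4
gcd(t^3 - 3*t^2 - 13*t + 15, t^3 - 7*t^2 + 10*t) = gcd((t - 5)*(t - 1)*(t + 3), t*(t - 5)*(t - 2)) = t - 5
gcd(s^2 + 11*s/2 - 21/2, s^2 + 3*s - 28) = s + 7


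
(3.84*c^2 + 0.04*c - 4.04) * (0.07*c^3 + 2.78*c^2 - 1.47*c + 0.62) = 0.2688*c^5 + 10.678*c^4 - 5.8164*c^3 - 8.9092*c^2 + 5.9636*c - 2.5048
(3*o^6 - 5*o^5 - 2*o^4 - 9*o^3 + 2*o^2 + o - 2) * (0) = 0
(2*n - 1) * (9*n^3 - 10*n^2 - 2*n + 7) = 18*n^4 - 29*n^3 + 6*n^2 + 16*n - 7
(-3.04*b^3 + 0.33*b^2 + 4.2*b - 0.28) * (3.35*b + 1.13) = -10.184*b^4 - 2.3297*b^3 + 14.4429*b^2 + 3.808*b - 0.3164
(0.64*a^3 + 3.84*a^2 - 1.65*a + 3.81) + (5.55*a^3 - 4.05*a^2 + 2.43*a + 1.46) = 6.19*a^3 - 0.21*a^2 + 0.78*a + 5.27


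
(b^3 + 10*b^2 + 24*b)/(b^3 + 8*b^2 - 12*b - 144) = b*(b + 4)/(b^2 + 2*b - 24)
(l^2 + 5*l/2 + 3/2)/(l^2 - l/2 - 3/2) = (2*l + 3)/(2*l - 3)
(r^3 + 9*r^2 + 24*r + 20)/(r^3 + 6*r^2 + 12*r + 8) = (r + 5)/(r + 2)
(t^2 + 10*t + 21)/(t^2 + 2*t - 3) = (t + 7)/(t - 1)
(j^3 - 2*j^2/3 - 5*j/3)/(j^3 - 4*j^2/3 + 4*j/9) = 3*(3*j^2 - 2*j - 5)/(9*j^2 - 12*j + 4)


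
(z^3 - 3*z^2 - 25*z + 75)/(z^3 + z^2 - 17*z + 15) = (z - 5)/(z - 1)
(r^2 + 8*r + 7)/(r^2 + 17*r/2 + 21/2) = 2*(r + 1)/(2*r + 3)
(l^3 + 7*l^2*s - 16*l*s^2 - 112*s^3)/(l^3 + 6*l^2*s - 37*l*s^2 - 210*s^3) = (-l^2 + 16*s^2)/(-l^2 + l*s + 30*s^2)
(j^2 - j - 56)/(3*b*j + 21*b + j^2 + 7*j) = (j - 8)/(3*b + j)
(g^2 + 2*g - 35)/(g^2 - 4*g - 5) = (g + 7)/(g + 1)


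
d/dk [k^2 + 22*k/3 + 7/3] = 2*k + 22/3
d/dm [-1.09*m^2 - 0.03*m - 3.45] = -2.18*m - 0.03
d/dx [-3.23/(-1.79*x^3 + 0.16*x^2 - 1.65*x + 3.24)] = (-17.3451*x^2 + 1.0336*x - 5.3295)/(1.79*x^3 - 0.16*x^2 + 1.65*x - 3.24)^2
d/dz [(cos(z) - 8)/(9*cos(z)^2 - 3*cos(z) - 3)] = (-sin(z)^2 - 16*cos(z) + 4)*sin(z)/(-3*cos(z)^2 + cos(z) + 1)^2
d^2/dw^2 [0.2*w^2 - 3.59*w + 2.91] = 0.400000000000000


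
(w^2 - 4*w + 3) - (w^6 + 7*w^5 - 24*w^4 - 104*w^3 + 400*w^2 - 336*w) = -w^6 - 7*w^5 + 24*w^4 + 104*w^3 - 399*w^2 + 332*w + 3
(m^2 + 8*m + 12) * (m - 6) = m^3 + 2*m^2 - 36*m - 72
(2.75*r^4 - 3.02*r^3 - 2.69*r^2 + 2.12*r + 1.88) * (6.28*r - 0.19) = 17.27*r^5 - 19.4881*r^4 - 16.3194*r^3 + 13.8247*r^2 + 11.4036*r - 0.3572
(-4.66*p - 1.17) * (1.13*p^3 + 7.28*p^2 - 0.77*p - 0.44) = -5.2658*p^4 - 35.2469*p^3 - 4.9294*p^2 + 2.9513*p + 0.5148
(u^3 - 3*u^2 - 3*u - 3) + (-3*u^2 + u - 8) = u^3 - 6*u^2 - 2*u - 11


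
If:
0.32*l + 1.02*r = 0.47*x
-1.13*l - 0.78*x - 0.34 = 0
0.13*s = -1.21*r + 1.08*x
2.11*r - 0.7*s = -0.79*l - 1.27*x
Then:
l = 0.23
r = -0.43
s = -2.42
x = -0.77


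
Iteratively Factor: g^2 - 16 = (g + 4)*(g - 4)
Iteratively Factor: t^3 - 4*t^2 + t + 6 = (t + 1)*(t^2 - 5*t + 6) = (t - 3)*(t + 1)*(t - 2)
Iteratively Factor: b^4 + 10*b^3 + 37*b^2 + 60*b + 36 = (b + 3)*(b^3 + 7*b^2 + 16*b + 12) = (b + 3)^2*(b^2 + 4*b + 4) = (b + 2)*(b + 3)^2*(b + 2)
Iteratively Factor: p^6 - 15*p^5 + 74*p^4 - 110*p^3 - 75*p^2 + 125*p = (p - 5)*(p^5 - 10*p^4 + 24*p^3 + 10*p^2 - 25*p) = p*(p - 5)*(p^4 - 10*p^3 + 24*p^2 + 10*p - 25) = p*(p - 5)*(p - 1)*(p^3 - 9*p^2 + 15*p + 25) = p*(p - 5)^2*(p - 1)*(p^2 - 4*p - 5) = p*(p - 5)^2*(p - 1)*(p + 1)*(p - 5)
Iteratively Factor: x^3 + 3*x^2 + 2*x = (x + 2)*(x^2 + x) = x*(x + 2)*(x + 1)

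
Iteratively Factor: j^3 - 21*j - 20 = (j + 4)*(j^2 - 4*j - 5) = (j - 5)*(j + 4)*(j + 1)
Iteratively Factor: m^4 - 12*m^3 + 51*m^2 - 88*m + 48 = (m - 1)*(m^3 - 11*m^2 + 40*m - 48) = (m - 4)*(m - 1)*(m^2 - 7*m + 12) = (m - 4)*(m - 3)*(m - 1)*(m - 4)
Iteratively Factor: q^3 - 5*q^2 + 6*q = (q - 3)*(q^2 - 2*q) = q*(q - 3)*(q - 2)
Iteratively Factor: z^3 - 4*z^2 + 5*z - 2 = (z - 1)*(z^2 - 3*z + 2) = (z - 1)^2*(z - 2)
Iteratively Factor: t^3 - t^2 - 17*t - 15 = (t + 1)*(t^2 - 2*t - 15) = (t - 5)*(t + 1)*(t + 3)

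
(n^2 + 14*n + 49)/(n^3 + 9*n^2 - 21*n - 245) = 1/(n - 5)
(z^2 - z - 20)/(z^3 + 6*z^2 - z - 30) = (z^2 - z - 20)/(z^3 + 6*z^2 - z - 30)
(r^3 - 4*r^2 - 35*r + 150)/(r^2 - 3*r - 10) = (r^2 + r - 30)/(r + 2)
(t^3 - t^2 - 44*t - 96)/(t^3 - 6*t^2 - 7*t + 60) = (t^2 - 4*t - 32)/(t^2 - 9*t + 20)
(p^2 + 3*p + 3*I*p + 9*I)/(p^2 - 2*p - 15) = (p + 3*I)/(p - 5)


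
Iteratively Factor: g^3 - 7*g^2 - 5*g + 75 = (g - 5)*(g^2 - 2*g - 15) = (g - 5)^2*(g + 3)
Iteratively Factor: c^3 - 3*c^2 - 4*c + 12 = (c + 2)*(c^2 - 5*c + 6) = (c - 2)*(c + 2)*(c - 3)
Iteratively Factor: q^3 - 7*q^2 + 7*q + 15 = (q + 1)*(q^2 - 8*q + 15) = (q - 5)*(q + 1)*(q - 3)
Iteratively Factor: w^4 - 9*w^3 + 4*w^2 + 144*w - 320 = (w - 4)*(w^3 - 5*w^2 - 16*w + 80) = (w - 5)*(w - 4)*(w^2 - 16) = (w - 5)*(w - 4)^2*(w + 4)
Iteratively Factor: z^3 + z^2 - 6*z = (z - 2)*(z^2 + 3*z) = z*(z - 2)*(z + 3)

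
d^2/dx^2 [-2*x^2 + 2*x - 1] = -4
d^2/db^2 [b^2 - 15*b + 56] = 2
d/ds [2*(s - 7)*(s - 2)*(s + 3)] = 6*s^2 - 24*s - 26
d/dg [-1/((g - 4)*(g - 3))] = (2*g - 7)/((g - 4)^2*(g - 3)^2)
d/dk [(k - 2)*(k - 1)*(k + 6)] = 3*k^2 + 6*k - 16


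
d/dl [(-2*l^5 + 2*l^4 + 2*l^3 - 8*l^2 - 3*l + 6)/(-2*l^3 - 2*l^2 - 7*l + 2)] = 2*(4*l^7 + 4*l^6 + 24*l^5 - 41*l^4 - 12*l^3 + 49*l^2 - 4*l + 18)/(4*l^6 + 8*l^5 + 32*l^4 + 20*l^3 + 41*l^2 - 28*l + 4)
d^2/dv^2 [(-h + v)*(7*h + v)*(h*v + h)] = 2*h*(6*h + 3*v + 1)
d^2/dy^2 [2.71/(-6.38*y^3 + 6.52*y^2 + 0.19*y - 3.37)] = ((103.7388*y - 35.3384)*(6.38*y^3 - 6.52*y^2 - 0.19*y + 3.37) - 2.71*(-38.28*y^2 + 26.08*y + 0.38)*(-19.14*y^2 + 13.04*y + 0.19))/(6.38*y^3 - 6.52*y^2 - 0.19*y + 3.37)^3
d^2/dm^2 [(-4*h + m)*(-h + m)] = 2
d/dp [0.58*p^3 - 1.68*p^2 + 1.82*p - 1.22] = 1.74*p^2 - 3.36*p + 1.82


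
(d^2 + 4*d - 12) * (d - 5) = d^3 - d^2 - 32*d + 60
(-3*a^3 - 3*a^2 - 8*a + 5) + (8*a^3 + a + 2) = 5*a^3 - 3*a^2 - 7*a + 7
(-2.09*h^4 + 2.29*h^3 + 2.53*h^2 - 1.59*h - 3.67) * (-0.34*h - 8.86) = 0.7106*h^5 + 17.7388*h^4 - 21.1496*h^3 - 21.8752*h^2 + 15.3352*h + 32.5162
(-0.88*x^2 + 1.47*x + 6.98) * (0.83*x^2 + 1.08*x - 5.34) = -0.7304*x^4 + 0.2697*x^3 + 12.0802*x^2 - 0.311399999999998*x - 37.2732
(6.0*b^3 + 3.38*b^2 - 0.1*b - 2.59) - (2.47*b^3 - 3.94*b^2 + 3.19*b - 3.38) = 3.53*b^3 + 7.32*b^2 - 3.29*b + 0.79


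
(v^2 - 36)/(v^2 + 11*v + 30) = (v - 6)/(v + 5)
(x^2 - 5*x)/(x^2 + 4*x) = (x - 5)/(x + 4)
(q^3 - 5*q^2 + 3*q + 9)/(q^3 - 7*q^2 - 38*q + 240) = (q^3 - 5*q^2 + 3*q + 9)/(q^3 - 7*q^2 - 38*q + 240)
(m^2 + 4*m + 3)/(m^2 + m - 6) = (m + 1)/(m - 2)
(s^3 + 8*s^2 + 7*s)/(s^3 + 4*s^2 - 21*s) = (s + 1)/(s - 3)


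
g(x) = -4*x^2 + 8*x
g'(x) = 8 - 8*x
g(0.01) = 0.08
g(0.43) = 2.70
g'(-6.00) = 56.00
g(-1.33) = -17.72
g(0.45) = 2.79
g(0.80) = 3.84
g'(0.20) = 6.40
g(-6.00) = -192.00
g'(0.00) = 8.00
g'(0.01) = 7.92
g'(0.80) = 1.60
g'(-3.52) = 36.16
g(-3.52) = -77.72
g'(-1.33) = 18.64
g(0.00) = 0.00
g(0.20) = 1.44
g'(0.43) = 4.56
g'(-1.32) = 18.56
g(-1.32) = -17.53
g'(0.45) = 4.40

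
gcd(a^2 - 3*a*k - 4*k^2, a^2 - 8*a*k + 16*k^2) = a - 4*k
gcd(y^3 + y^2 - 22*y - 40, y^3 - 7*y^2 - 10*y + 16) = y + 2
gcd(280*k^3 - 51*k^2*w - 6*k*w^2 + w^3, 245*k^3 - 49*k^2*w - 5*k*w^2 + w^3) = -35*k^2 + 2*k*w + w^2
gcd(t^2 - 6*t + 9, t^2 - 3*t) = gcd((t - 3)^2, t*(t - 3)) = t - 3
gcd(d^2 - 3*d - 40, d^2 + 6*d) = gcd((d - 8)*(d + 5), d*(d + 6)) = 1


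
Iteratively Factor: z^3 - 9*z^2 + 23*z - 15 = (z - 3)*(z^2 - 6*z + 5) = (z - 3)*(z - 1)*(z - 5)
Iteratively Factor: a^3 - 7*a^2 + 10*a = (a - 5)*(a^2 - 2*a) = (a - 5)*(a - 2)*(a)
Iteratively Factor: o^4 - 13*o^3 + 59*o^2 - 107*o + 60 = (o - 4)*(o^3 - 9*o^2 + 23*o - 15) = (o - 4)*(o - 3)*(o^2 - 6*o + 5) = (o - 4)*(o - 3)*(o - 1)*(o - 5)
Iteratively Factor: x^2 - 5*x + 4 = (x - 1)*(x - 4)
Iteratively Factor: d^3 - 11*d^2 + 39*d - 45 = (d - 5)*(d^2 - 6*d + 9) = (d - 5)*(d - 3)*(d - 3)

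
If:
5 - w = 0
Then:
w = 5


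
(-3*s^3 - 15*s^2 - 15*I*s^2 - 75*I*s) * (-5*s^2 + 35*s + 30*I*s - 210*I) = 15*s^5 - 30*s^4 - 15*I*s^4 - 75*s^3 + 30*I*s^3 - 900*s^2 + 525*I*s^2 - 15750*s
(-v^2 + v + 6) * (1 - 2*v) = 2*v^3 - 3*v^2 - 11*v + 6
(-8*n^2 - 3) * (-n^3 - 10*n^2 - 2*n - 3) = 8*n^5 + 80*n^4 + 19*n^3 + 54*n^2 + 6*n + 9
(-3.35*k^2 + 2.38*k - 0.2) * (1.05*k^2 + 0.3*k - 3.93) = -3.5175*k^4 + 1.494*k^3 + 13.6695*k^2 - 9.4134*k + 0.786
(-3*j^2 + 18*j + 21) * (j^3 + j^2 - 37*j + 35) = -3*j^5 + 15*j^4 + 150*j^3 - 750*j^2 - 147*j + 735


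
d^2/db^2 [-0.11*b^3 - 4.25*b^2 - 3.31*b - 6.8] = -0.66*b - 8.5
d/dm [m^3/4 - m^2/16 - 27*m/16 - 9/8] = 3*m^2/4 - m/8 - 27/16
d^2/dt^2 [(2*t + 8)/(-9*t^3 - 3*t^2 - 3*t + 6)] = 4*(-(t + 4)*(9*t^2 + 2*t + 1)^2 + (9*t^2 + 2*t + (t + 4)*(9*t + 1) + 1)*(3*t^3 + t^2 + t - 2))/(3*(3*t^3 + t^2 + t - 2)^3)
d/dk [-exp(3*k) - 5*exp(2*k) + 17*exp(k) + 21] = (-3*exp(2*k) - 10*exp(k) + 17)*exp(k)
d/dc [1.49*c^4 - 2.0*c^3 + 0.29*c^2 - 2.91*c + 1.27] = 5.96*c^3 - 6.0*c^2 + 0.58*c - 2.91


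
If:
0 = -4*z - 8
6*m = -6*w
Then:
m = -w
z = -2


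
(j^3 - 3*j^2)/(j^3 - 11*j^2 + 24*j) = j/(j - 8)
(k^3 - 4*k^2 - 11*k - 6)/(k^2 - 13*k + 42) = (k^2 + 2*k + 1)/(k - 7)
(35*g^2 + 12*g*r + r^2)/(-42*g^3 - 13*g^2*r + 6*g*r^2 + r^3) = (5*g + r)/(-6*g^2 - g*r + r^2)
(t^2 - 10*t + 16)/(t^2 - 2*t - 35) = (-t^2 + 10*t - 16)/(-t^2 + 2*t + 35)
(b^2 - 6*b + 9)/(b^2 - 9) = (b - 3)/(b + 3)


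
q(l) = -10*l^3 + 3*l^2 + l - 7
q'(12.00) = -4247.00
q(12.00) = -16843.00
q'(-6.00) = -1115.00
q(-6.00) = 2255.00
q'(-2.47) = -196.85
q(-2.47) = 159.52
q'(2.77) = -212.57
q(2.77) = -193.75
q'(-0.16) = -0.73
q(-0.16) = -7.04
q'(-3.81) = -457.34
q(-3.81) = 585.80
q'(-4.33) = -587.45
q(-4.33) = 856.74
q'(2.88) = -230.55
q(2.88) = -218.12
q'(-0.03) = 0.79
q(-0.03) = -7.03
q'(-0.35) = -4.78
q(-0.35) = -6.55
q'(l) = -30*l^2 + 6*l + 1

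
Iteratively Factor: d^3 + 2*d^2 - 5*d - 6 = (d - 2)*(d^2 + 4*d + 3) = (d - 2)*(d + 3)*(d + 1)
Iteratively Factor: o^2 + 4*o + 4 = (o + 2)*(o + 2)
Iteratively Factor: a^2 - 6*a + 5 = (a - 5)*(a - 1)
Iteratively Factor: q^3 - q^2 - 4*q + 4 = (q + 2)*(q^2 - 3*q + 2) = (q - 2)*(q + 2)*(q - 1)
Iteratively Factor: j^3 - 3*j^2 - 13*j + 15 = (j + 3)*(j^2 - 6*j + 5) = (j - 5)*(j + 3)*(j - 1)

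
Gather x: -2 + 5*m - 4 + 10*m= 15*m - 6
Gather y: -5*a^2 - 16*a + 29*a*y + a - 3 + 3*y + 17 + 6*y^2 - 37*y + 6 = -5*a^2 - 15*a + 6*y^2 + y*(29*a - 34) + 20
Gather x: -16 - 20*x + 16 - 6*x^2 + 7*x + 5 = -6*x^2 - 13*x + 5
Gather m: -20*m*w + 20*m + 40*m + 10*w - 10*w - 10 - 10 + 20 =m*(60 - 20*w)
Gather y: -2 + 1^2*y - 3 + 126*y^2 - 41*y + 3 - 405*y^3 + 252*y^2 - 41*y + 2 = -405*y^3 + 378*y^2 - 81*y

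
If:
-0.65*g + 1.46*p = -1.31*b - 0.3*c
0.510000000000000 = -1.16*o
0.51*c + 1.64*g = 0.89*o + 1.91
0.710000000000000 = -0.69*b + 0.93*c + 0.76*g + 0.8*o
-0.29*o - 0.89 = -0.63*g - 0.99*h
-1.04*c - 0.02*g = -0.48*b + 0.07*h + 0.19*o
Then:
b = -0.87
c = -0.35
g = 1.03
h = 0.11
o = -0.44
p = 1.31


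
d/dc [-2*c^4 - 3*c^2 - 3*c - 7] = -8*c^3 - 6*c - 3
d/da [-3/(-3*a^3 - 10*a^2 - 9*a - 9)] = 3*(-9*a^2 - 20*a - 9)/(3*a^3 + 10*a^2 + 9*a + 9)^2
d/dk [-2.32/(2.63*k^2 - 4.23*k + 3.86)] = (12.2032*k - 9.8136)/(2.63*k^2 - 4.23*k + 3.86)^2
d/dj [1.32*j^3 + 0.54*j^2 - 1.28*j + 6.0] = 3.96*j^2 + 1.08*j - 1.28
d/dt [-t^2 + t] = 1 - 2*t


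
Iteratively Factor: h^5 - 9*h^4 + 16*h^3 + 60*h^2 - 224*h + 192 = (h - 4)*(h^4 - 5*h^3 - 4*h^2 + 44*h - 48) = (h - 4)*(h - 2)*(h^3 - 3*h^2 - 10*h + 24) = (h - 4)^2*(h - 2)*(h^2 + h - 6) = (h - 4)^2*(h - 2)*(h + 3)*(h - 2)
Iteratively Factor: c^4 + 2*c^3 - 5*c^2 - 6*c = (c + 1)*(c^3 + c^2 - 6*c) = (c - 2)*(c + 1)*(c^2 + 3*c) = c*(c - 2)*(c + 1)*(c + 3)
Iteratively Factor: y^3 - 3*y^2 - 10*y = (y - 5)*(y^2 + 2*y) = y*(y - 5)*(y + 2)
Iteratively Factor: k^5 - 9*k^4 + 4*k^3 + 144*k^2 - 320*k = (k - 5)*(k^4 - 4*k^3 - 16*k^2 + 64*k) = k*(k - 5)*(k^3 - 4*k^2 - 16*k + 64) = k*(k - 5)*(k + 4)*(k^2 - 8*k + 16) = k*(k - 5)*(k - 4)*(k + 4)*(k - 4)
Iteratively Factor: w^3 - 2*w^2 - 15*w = (w - 5)*(w^2 + 3*w) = w*(w - 5)*(w + 3)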